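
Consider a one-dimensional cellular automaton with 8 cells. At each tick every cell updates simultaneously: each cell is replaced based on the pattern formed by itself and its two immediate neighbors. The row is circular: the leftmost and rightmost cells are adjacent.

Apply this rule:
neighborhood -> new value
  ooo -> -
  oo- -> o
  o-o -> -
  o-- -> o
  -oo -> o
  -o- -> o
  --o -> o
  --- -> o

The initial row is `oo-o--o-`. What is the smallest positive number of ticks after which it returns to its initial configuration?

oo-oooo-
oo-o--o-

2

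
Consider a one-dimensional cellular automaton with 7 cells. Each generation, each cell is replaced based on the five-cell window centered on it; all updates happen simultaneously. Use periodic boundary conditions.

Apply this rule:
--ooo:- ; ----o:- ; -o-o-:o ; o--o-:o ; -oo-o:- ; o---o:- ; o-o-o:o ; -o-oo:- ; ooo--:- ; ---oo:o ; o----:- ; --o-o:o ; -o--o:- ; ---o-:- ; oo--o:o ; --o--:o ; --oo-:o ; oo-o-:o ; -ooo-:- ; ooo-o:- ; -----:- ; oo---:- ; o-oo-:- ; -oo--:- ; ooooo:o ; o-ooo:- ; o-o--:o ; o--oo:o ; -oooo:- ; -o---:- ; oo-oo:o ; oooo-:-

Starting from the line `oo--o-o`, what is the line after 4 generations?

-o-----

--ooo--
-o-----
-o-----  (fixed point — unchanged through generation 4)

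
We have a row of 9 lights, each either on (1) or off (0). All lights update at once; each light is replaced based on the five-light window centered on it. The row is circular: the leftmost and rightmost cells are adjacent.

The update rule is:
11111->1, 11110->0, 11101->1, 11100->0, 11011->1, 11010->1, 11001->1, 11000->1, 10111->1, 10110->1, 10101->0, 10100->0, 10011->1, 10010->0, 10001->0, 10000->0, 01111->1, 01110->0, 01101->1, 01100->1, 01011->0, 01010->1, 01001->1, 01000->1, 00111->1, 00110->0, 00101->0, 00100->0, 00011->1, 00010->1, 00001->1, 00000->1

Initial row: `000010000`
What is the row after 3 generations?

011111111

generation 1: 111101011
generation 2: 110110011
generation 3: 011111111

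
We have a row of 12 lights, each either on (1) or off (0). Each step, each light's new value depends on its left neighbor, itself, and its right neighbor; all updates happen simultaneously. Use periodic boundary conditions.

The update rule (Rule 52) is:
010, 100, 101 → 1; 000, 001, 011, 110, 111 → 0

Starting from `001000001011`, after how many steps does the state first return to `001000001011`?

12

step 1: 101100001100
step 2: 110010000010
step 3: 001011000011
step 4: 101100100000
step 5: 110010110000
step 6: 001011001000
step 7: 001100101100
step 8: 000010110010
step 9: 000011001011
step 10: 100000101100
step 11: 110000110010
step 12: 001000001011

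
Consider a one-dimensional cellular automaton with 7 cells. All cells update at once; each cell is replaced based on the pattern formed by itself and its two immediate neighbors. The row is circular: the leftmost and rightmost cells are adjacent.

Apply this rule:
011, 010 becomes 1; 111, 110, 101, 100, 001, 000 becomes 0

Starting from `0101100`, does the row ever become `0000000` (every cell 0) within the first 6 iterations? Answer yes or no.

0101000
0101000  (fixed point — unchanged through iteration 6)
iteration 6 is 0101000, still not uniform 0

no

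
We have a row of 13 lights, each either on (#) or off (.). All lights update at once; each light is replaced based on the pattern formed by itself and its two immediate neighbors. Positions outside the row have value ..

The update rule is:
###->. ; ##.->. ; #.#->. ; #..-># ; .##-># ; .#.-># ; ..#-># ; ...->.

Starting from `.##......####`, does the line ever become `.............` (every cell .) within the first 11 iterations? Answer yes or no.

iteration 1: ##.#....##...
iteration 2: #..##..##.#..
iteration 3: ####.###..##.
iteration 4: #....#..###.#
iteration 5: ##..#####...#
iteration 6: #.###....#.##
iteration 7: #.#..#..##.#.
iteration 8: #.#######..##
iteration 9: #.#......###.
iteration 10: #.##....##..#
iteration 11: #.#.#..##.###
iteration 11 is #.#.#..##.###, still not uniform .

no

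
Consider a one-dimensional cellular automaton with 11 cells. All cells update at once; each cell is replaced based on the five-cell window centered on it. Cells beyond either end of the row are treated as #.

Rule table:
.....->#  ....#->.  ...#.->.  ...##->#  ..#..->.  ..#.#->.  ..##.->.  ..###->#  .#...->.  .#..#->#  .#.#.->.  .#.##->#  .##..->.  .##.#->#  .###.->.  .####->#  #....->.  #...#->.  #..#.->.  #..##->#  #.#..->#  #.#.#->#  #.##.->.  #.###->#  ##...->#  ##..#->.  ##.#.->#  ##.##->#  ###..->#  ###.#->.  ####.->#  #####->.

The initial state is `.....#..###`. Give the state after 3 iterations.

#...####.##

#.#...####.
.##..####.#
#...####.##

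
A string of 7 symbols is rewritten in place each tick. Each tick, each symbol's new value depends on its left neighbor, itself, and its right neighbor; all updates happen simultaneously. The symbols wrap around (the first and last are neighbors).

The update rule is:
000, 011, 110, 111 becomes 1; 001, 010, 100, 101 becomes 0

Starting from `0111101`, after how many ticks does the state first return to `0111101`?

tick 1: 0111100
tick 2: 0111101

2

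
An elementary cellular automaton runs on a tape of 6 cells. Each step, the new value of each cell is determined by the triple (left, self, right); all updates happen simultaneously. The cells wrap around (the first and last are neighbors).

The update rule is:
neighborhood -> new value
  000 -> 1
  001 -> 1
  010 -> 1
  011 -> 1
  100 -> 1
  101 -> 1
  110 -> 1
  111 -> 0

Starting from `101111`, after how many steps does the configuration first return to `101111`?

step 1: 111000
step 2: 101111

2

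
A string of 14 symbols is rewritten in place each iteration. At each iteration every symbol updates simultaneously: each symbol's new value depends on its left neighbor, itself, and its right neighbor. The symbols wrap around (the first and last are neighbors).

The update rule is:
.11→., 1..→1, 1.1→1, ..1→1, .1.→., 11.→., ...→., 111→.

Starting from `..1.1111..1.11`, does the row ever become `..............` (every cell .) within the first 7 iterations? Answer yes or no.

no

11.1....11.1..
..1.1..1..1.11
11.1.11.11.1..
..1.1..1..1.11  (repeats iteration 2; period 2)
iteration 7: 11.1.11.11.1..
iteration 7 is 11.1.11.11.1.., still not uniform .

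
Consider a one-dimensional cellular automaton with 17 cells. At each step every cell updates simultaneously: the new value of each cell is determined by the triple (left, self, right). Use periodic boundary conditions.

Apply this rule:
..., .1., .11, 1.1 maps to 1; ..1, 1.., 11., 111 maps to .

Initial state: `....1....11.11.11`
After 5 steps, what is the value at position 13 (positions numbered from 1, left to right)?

.11.1.11.1.11.11.
.1.1111.1111.11..
.111...11...11..1
11...1.1..1.1...1
...1.111..111.1.1
position 13 holds 1

1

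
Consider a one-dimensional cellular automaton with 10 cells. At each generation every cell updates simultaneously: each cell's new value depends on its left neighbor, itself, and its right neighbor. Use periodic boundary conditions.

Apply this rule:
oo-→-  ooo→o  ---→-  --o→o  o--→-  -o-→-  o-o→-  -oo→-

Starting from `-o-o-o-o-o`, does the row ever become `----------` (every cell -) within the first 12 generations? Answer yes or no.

generation 1: ----------
all cells are - at generation 1

yes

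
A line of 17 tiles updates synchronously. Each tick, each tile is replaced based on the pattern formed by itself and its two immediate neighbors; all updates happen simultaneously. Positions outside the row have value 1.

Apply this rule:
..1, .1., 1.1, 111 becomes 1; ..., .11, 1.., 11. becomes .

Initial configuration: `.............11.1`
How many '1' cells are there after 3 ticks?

4

............1..1.
...........11.111
..........1..1.11
count of 1: 4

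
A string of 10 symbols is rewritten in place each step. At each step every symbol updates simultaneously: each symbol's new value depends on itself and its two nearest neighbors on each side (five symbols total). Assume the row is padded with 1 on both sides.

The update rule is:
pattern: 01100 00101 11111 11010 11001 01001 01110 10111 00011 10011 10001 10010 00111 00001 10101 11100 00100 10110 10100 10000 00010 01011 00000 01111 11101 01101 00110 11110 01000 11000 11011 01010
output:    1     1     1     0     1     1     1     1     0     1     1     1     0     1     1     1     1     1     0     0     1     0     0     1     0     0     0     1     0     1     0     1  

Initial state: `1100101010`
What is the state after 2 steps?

1111111110
1111111100

1111111100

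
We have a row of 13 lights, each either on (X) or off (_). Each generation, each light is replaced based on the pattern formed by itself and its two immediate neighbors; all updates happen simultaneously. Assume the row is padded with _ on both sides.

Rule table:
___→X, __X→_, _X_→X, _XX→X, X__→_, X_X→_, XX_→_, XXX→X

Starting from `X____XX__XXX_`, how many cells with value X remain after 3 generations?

6

X_XX_X___XX__
X_X__X_X_X__X
X_X__X_X_X__X
count of X: 6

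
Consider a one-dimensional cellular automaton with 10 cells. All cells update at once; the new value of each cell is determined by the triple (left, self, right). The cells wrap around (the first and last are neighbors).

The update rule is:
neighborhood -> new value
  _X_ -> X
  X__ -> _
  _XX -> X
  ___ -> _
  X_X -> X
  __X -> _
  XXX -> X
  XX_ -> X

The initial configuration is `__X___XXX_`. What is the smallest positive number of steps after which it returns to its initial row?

1

step 1: __X___XXX_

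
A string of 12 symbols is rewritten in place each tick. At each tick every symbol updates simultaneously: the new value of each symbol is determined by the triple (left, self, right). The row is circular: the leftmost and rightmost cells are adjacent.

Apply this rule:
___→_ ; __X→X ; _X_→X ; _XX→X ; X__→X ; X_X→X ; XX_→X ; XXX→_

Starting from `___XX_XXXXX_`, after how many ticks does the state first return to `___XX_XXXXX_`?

tick 1: __XXXXX___XX
tick 2: XXX___XX_XXX
tick 3: __XX_XXXXX__
tick 4: _XXXXX___XX_
tick 5: XX___XX_XXXX
tick 6: _XX_XXXXX___
tick 7: XXXXX___XX__
tick 8: X___XX_XXXXX
tick 9: XX_XXXXX____
tick 10: XXXX___XX__X
tick 11: ___XX_XXXXXX
tick 12: X_XXXXX____X
tick 13: XXX___XX__XX
tick 14: __XX_XXXXXX_
tick 15: _XXXXX____XX
tick 16: XX___XX__XXX
tick 17: _XX_XXXXXX__
tick 18: XXXXX____XX_
tick 19: X___XX__XXXX
tick 20: XX_XXXXXX___
tick 21: XXXX____XX_X
tick 22: ___XX__XXXXX
tick 23: X_XXXXXX___X
tick 24: XXX____XX_XX
tick 25: __XX__XXXXX_
tick 26: _XXXXXX___XX
tick 27: XX____XX_XXX
tick 28: _XX__XXXXX__
tick 29: XXXXXX___XX_
tick 30: X____XX_XXXX
tick 31: XX__XXXXX___
tick 32: XXXXX___XX_X
tick 33: ____XX_XXXXX
tick 34: X__XXXXX___X
tick 35: XXXX___XX_XX
tick 36: ___XX_XXXXX_

36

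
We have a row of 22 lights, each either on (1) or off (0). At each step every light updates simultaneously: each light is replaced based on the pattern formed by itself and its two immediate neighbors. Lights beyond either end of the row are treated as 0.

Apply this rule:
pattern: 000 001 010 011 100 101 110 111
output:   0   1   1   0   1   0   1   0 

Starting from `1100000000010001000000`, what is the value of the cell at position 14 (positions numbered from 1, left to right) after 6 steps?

0110000000111011100000
1011000001001000110000
1001100011111101011000
1110110100000101001100
0010010110001101110110
0111110011010100010011
position 14 holds 1

1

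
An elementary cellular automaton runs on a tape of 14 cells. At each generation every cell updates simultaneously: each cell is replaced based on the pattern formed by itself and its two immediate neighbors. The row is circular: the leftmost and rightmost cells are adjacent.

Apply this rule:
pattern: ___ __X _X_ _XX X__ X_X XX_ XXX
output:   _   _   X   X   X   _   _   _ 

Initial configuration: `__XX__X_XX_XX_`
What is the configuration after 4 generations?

X_X_X_X_XX_X_X

__X_X_X_X__X_X
X_X_X_X_XX_X_X
__X_X_X_X__X_X  (repeats generation 1; period 2)
generation 4: X_X_X_X_XX_X_X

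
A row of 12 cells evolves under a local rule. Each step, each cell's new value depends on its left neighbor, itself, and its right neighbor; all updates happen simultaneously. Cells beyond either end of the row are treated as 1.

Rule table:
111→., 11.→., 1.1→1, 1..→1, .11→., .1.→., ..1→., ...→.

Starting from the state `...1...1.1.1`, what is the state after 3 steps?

1...1...1.1.
.1...1...1.1
1.1...1...1.

1.1...1...1.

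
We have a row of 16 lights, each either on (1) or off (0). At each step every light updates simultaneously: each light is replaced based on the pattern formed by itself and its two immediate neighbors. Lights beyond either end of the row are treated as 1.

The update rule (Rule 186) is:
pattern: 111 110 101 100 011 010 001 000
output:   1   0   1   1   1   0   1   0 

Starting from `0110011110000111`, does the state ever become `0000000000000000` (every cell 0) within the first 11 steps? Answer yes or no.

step 1: 1101111101001111
step 2: 1011111010111111
step 3: 0111110101111111
step 4: 1111101011111111
step 5: 1111010111111111
step 6: 1110101111111111
step 7: 1101011111111111
step 8: 1010111111111111
step 9: 0101111111111111
step 10: 1011111111111111
step 11: 0111111111111111
step 11 is 0111111111111111, still not uniform 0

no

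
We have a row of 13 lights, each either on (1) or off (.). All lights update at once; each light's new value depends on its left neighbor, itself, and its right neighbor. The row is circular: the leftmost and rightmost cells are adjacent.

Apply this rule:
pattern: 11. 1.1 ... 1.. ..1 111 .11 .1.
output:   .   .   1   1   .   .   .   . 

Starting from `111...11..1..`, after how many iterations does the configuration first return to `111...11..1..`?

26

...11...1..1.
11...11..1..1
..11...1..1..
1...11..1..11
.11...1..1...
...11..1..111
11...1..1....
..11..1..111.
1...1..1....1
.11..1..111..
...1..1....11
11..1..111...
..1..1....11.
1..1..111...1
.1..1....11..
..1..111...11
1..1....11...
.1..111...11.
..1....11...1
1..111...11..
.1....11...1.
..111...11..1
1....11...1..
.111...11..1.
....11...1..1
111...11..1..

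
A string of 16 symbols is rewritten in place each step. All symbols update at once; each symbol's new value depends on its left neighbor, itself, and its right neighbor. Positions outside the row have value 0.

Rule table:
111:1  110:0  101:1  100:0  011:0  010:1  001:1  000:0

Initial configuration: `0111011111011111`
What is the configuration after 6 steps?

0001011101100000

1010101110101110
1111110101110100
0111101110101100
1011010101110000
1100111110100000
0001011101100000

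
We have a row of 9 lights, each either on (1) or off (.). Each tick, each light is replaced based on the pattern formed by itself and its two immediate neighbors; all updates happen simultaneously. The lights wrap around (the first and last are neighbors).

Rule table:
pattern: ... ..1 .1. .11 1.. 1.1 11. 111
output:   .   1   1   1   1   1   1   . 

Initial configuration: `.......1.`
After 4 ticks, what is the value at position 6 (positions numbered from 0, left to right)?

......111
1....11.1
11..11111
.1111....
position 6 holds .

.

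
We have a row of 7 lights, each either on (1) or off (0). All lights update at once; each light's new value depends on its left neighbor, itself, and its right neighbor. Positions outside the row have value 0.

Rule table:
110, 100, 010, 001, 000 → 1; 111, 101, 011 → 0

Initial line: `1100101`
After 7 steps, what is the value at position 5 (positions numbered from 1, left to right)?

1

0111101
1000101
1111101
0000101
1111101  (repeats step 3; period 2)
step 7: 1111101
position 5 holds 1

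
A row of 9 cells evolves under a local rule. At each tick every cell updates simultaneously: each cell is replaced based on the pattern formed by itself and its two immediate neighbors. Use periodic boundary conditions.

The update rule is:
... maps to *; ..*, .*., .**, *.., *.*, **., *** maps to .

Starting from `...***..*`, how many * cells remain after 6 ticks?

6

.*.......
...******
.*.......  (repeats tick 1; period 2)
tick 6: ...******
count of *: 6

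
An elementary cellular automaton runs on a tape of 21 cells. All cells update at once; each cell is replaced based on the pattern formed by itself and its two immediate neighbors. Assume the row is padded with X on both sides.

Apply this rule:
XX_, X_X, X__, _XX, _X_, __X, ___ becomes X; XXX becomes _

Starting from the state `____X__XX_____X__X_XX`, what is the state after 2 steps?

___________________XX

XXXXXXXXXXXXXXXXXXXX_
___________________XX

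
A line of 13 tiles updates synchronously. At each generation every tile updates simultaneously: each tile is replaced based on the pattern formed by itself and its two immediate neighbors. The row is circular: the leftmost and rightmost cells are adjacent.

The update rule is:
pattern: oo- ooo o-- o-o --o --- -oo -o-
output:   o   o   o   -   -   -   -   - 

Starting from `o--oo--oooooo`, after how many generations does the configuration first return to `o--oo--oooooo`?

oo--oo--ooooo
ooo--oo--oooo
oooo--oo--ooo
ooooo--oo--oo
oooooo--oo--o
ooooooo--oo--
-ooooooo--oo-
--ooooooo--oo
o--ooooooo--o
oo--ooooooo--
-oo--ooooooo-
--oo--ooooooo
o--oo--oooooo

13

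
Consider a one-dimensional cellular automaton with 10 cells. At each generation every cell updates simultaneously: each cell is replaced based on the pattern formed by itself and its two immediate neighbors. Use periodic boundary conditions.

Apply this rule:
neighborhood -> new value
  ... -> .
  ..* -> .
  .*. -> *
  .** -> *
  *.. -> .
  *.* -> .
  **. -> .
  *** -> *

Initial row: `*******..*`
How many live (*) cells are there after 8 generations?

1

******...*
*****....*
****.....*
***......*
**.......*
*........*
.........*
.........*
count of *: 1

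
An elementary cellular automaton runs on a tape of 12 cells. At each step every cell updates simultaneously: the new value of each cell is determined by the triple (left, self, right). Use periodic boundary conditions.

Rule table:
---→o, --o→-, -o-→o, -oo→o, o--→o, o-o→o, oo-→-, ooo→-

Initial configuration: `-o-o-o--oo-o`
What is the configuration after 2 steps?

-------oooo-

ooooooo-o-oo
-------oooo-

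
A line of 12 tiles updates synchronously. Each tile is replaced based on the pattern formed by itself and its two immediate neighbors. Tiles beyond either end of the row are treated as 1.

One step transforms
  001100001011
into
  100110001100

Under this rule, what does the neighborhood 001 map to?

At position 1 the neighborhood is 001; the next row has 0 there.

0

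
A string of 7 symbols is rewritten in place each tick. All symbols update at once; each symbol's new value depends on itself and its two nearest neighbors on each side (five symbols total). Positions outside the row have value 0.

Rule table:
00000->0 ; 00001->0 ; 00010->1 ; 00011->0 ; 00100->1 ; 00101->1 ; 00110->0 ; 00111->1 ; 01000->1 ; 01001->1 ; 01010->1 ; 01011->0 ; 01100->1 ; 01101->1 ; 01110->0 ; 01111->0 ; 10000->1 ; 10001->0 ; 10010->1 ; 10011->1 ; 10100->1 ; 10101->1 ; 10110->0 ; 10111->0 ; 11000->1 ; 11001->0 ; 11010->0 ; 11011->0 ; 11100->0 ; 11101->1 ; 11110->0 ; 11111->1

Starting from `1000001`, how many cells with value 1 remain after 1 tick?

1110011
count of 1: 5

5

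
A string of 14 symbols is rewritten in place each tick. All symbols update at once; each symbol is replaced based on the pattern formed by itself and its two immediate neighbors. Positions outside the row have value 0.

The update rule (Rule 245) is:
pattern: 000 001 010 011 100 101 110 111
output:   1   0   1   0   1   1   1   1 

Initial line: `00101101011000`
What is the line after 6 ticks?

10110111101111
11011011110111
01101101111011
00110110111101
10011011011111
11001101101111

11001101101111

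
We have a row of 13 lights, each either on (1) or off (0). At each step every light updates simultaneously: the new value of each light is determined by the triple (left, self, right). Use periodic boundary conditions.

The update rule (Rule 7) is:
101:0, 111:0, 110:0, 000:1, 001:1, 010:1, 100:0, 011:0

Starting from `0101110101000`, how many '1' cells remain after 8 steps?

6

1100000101011
0001111101000
1110000001011
0000111111000
1111000000011
0000011111100
1111100000001
0000001111110
count of 1: 6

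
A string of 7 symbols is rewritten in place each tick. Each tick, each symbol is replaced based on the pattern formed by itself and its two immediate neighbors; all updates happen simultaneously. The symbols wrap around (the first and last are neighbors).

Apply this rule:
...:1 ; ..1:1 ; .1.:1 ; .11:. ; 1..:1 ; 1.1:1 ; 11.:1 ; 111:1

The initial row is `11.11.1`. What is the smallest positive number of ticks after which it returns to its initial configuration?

7

111.11.
.111.11
1.111.1
11.111.
.11.111
1.11.11
11.11.1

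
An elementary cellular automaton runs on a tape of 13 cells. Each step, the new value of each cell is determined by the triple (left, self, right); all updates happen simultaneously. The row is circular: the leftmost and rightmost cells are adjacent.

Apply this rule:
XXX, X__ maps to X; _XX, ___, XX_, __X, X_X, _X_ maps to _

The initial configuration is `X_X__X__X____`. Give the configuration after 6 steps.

___X__X__X___
____X__X__X__
_____X__X__X_
______X__X__X
X______X__X__
_X______X__X_

_X______X__X_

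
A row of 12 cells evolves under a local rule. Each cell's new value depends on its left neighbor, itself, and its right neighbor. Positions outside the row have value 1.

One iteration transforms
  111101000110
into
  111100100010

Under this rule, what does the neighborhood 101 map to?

0

At position 4 the neighborhood is 101; the next row has 0 there.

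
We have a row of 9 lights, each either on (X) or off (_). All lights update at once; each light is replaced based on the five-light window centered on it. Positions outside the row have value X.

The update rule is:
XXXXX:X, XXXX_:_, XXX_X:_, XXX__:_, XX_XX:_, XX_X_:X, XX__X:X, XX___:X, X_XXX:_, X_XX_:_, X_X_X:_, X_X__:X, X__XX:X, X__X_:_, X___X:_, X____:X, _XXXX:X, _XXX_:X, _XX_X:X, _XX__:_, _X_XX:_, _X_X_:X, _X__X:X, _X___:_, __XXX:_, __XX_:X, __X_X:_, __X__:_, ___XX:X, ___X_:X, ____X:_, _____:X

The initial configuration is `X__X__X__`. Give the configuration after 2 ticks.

_X__X__XX
XXX__XX_X

XXX__XX_X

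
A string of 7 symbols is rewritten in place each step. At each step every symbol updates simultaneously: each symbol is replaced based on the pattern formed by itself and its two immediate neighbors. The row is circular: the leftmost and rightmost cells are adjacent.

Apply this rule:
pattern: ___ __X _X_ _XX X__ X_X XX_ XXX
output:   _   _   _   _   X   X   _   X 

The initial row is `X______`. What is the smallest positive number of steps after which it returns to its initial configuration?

7

step 1: _X_____
step 2: __X____
step 3: ___X___
step 4: ____X__
step 5: _____X_
step 6: ______X
step 7: X______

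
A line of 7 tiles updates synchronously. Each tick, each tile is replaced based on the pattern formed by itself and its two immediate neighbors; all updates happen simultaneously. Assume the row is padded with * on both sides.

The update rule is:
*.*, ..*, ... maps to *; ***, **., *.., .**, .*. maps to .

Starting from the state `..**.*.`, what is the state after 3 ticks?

..*.*.*

tick 1: .*..*.*
tick 2: *..*.*.
tick 3: ..*.*.*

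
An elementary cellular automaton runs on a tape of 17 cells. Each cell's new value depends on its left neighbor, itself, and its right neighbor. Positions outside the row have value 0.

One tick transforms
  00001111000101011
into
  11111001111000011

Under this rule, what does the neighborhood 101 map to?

At position 12 the neighborhood is 101; the next row has 0 there.

0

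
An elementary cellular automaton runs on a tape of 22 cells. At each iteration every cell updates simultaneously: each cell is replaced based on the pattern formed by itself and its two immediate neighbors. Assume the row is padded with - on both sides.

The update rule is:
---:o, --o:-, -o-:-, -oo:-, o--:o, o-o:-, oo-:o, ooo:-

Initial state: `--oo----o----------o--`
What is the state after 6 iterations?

--oo---------oo--ooo--

o--oooo--ooooooooo--oo
-o----oo---------oo--o
--ooo--ooooooooo--oo--
o---oo---------oo--ooo
-oo--ooooooooo--oo---o
--oo---------oo--ooo--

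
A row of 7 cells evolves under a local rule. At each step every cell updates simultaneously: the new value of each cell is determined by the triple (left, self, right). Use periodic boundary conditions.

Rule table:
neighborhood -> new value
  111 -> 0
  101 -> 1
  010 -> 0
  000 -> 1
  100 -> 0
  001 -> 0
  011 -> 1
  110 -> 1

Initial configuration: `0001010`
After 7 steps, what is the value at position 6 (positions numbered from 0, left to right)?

step 1: 1100100
step 2: 1100000
step 3: 1101110
step 4: 1111011
step 5: 0001110
step 6: 1101010
step 7: 1110101
position 6 holds 1

1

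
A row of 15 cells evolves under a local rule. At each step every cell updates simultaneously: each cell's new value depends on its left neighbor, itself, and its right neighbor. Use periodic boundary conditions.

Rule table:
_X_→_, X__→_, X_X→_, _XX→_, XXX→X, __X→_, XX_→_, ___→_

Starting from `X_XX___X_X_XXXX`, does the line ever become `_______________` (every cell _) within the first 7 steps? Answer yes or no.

step 1: ____________XXX
step 2: _____________X_
step 3: _______________
all cells are _ at step 3

yes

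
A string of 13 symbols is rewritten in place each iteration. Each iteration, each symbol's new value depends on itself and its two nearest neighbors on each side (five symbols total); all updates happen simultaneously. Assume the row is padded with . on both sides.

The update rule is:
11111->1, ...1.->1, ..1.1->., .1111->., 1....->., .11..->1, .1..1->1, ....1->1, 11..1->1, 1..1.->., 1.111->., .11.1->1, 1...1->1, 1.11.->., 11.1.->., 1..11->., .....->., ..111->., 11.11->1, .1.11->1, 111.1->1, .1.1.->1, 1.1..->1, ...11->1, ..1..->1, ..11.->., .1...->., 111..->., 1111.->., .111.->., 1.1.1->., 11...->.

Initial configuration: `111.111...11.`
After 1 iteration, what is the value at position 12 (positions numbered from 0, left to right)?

.

..11....11.1.
position 12 holds .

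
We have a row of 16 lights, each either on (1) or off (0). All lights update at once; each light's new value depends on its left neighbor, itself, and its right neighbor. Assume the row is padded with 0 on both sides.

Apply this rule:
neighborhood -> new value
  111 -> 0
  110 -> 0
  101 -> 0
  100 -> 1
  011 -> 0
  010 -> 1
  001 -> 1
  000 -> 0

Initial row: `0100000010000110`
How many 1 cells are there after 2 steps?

8

step 1: 1110000111001001
step 2: 0001001000111111
count of 1: 8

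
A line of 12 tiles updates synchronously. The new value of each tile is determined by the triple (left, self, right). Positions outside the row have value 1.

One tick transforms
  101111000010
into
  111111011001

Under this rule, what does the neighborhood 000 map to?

1

At position 7 the neighborhood is 000; the next row has 1 there.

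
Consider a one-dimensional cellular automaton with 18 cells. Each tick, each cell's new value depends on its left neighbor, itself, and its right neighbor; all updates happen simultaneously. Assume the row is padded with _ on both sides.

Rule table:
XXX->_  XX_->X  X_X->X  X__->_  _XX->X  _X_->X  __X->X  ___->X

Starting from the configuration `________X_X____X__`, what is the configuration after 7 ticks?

X___X_XXXXXXX____X

tick 1: XXXXXXXXXXX_XXXX_X
tick 2: X_________XXX__XXX
tick 3: X_XXXXXXXXX_X_XX_X
tick 4: XXX_______XXXXXXXX
tick 5: X_X_XXXXXXX______X
tick 6: XXXXX_____X_XXXXXX
tick 7: X___X_XXXXXXX____X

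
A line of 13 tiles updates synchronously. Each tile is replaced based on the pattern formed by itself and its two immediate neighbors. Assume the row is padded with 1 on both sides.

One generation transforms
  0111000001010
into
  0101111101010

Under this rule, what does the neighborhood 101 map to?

At position 0 the neighborhood is 101; the next row has 0 there.

0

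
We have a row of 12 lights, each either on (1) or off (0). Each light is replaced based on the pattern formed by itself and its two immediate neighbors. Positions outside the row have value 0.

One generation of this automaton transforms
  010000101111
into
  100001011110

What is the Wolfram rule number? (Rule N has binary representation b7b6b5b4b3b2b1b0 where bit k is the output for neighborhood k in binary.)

position 9: 111 → 1  (bit 7 = 1)
position 11: 110 → 0  (bit 6 = 0)
position 7: 101 → 1  (bit 5 = 1)
position 2: 100 → 0  (bit 4 = 0)
position 8: 011 → 1  (bit 3 = 1)
position 1: 010 → 0  (bit 2 = 0)
position 0: 001 → 1  (bit 1 = 1)
position 3: 000 → 0  (bit 0 = 0)
bits b7..b0 = 10101010 = 170

170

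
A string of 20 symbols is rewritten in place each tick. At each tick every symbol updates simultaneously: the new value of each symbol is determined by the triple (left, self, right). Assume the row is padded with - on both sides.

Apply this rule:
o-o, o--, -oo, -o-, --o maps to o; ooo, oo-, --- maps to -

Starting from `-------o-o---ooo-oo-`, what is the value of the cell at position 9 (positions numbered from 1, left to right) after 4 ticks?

o

------ooooo-oo--oo-o
-----oo----oo-ooo-oo
----oo-o--oo-oo--oo-
---oo-ooooo-oo-ooo-o
position 9 holds o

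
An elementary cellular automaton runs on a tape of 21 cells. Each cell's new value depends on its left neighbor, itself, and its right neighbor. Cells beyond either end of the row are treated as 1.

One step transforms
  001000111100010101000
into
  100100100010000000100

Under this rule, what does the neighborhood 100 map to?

At position 0 the neighborhood is 100; the next row has 1 there.

1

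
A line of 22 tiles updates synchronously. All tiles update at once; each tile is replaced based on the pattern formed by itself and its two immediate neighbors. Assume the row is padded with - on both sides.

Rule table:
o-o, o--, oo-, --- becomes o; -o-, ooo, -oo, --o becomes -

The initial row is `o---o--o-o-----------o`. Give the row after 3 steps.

-oo--o--o-oooooooooo--
--oo--o--o---------ooo
o--oo--o--oooooooo---o

o--oo--o--oooooooo---o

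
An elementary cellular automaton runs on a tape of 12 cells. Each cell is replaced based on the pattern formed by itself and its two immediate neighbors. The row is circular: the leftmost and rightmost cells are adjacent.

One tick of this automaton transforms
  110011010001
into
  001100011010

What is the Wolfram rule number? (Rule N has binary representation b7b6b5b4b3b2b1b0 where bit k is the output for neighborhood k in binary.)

position 0: 111 → 0  (bit 7 = 0)
position 1: 110 → 0  (bit 6 = 0)
position 6: 101 → 0  (bit 5 = 0)
position 2: 100 → 1  (bit 4 = 1)
position 4: 011 → 0  (bit 3 = 0)
position 7: 010 → 1  (bit 2 = 1)
position 3: 001 → 1  (bit 1 = 1)
position 9: 000 → 0  (bit 0 = 0)
bits b7..b0 = 00010110 = 22

22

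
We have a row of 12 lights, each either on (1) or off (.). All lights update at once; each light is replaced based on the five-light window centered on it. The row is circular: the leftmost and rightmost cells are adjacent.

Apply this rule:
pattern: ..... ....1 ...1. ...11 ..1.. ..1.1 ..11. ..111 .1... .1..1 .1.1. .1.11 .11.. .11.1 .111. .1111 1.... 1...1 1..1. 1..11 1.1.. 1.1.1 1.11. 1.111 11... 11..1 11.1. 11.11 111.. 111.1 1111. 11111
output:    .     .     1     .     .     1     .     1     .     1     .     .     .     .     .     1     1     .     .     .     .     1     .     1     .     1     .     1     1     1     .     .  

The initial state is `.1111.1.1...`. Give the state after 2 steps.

....1....1.1

.11.1.1...1.
....1....1.1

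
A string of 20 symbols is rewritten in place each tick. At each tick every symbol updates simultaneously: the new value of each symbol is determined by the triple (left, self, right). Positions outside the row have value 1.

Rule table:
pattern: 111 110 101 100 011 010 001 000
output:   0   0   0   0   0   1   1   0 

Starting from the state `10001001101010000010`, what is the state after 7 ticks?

tick 1: 00011010001010000110
tick 2: 00100010011010001000
tick 3: 01100110100010011001
tick 4: 00001000100110100010
tick 5: 00011001101000100110
tick 6: 00100010001001101000
tick 7: 01100110011010001001

01100110011010001001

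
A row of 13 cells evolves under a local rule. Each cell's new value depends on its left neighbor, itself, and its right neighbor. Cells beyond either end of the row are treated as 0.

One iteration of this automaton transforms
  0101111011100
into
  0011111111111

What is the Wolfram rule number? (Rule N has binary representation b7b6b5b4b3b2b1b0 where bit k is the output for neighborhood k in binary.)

position 4: 111 → 1  (bit 7 = 1)
position 6: 110 → 1  (bit 6 = 1)
position 2: 101 → 1  (bit 5 = 1)
position 11: 100 → 1  (bit 4 = 1)
position 3: 011 → 1  (bit 3 = 1)
position 1: 010 → 0  (bit 2 = 0)
position 0: 001 → 0  (bit 1 = 0)
position 12: 000 → 1  (bit 0 = 1)
bits b7..b0 = 11111001 = 249

249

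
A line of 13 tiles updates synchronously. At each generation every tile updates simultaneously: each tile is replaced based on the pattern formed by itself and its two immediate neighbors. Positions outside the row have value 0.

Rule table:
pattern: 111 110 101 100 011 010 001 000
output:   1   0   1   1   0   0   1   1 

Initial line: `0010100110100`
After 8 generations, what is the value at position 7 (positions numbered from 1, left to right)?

generation 1: 1101011001011
generation 2: 0010100110100  (repeats generation 0; period 2)
generation 8: 0010100110100
position 7 holds 0

0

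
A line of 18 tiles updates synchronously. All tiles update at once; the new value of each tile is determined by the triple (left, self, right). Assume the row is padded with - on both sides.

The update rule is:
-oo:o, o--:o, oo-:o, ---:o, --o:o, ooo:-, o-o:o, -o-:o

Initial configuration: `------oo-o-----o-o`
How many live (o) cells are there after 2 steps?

2

oooooooooooooooooo
o----------------o
count of o: 2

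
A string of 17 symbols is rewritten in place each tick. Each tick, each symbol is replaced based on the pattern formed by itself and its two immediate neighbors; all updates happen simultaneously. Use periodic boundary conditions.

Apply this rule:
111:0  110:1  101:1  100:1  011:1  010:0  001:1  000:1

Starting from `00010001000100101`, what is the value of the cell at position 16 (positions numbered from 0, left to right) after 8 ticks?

0

11101110111011010
10111011101111101
11101110111000111
00111011101111100
11101110111000111  (repeats tick 3; period 2)
tick 8: 00111011101111100
position 16 holds 0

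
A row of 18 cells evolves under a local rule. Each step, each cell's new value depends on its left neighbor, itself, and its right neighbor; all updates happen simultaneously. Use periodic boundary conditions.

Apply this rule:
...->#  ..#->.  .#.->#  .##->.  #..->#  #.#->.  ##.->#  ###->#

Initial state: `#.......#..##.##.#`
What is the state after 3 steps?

..######..#..#..##

step 1: #######.##..#..#..
step 2: .######..##.##.##.
step 3: ..######..#..#..##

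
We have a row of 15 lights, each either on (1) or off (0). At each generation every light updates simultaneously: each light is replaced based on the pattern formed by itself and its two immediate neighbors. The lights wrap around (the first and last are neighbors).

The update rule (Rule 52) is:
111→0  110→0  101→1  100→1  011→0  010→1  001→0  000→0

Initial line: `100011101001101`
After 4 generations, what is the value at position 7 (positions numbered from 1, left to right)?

010000011100010
011000000010011
100100000011000
110110000000100
position 7 holds 0

0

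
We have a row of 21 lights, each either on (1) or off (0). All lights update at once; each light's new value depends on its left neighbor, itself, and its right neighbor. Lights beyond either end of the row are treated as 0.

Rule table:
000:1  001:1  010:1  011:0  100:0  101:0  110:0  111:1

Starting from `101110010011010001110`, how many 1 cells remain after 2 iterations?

10

100100110100010110100
101101000101110000101
count of 1: 10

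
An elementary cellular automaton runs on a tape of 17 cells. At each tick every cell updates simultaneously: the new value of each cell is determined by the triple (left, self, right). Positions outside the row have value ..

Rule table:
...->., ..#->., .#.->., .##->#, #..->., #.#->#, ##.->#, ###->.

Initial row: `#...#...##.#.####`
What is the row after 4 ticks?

........###.##..#
........#.####...
.........##..#...
.........##......

.........##......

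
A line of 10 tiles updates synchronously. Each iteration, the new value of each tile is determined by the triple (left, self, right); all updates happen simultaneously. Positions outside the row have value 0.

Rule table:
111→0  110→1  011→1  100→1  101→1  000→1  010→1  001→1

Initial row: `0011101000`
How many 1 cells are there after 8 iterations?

5

iteration 1: 1110111111
iteration 2: 1011100001
iteration 3: 1110111111  (repeats iteration 1; period 2)
iteration 8: 1011100001
count of 1: 5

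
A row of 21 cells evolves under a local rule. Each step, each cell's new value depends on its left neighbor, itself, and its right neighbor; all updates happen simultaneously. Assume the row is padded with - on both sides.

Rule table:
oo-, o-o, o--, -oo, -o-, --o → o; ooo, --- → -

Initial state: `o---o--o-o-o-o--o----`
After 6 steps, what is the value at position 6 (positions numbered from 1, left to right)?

oo-ooooooooooooooo---
oooo-------------oo--
o--oo-----------oooo-
oooooo---------oo--oo
o----oo-------ooooooo
oo--oooo-----oo-----o
position 6 holds o

o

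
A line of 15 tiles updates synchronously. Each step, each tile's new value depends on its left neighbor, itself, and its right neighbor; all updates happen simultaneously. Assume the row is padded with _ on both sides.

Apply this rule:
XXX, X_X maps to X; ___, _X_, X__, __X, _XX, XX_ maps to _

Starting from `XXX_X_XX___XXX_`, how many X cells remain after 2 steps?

step 1: _X_X_X______X__
step 2: __X_X__________
count of X: 2

2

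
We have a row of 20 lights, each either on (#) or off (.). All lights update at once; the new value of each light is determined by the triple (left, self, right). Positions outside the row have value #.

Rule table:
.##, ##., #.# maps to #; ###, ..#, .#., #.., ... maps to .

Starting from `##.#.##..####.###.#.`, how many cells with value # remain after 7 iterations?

iteration 1: .##.###..#..###.##.#
iteration 2: #####.#.....#.######
iteration 3: ....##.......##.....
iteration 4: ....##.......##.....  (fixed point — unchanged through iteration 7)
count of #: 4

4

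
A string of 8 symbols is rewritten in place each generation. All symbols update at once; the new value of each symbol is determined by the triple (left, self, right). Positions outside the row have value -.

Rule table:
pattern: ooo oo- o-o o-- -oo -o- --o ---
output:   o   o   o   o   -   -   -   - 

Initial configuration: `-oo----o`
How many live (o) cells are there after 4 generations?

2

--oo----
---oo---
----oo--
-----oo-
count of o: 2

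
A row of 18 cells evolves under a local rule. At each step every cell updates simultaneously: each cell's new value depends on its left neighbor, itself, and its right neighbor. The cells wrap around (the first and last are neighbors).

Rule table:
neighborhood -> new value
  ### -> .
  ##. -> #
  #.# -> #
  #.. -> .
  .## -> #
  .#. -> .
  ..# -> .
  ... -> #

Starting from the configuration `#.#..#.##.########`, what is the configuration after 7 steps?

....#.#.##.####.#.

##....#####.......
##.##.#...#.#####.
######..#..##...##
.....#.....##.#.#.
####...###.###.#..
#..#.#.#.###.##...
....#.#.##.####.#.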